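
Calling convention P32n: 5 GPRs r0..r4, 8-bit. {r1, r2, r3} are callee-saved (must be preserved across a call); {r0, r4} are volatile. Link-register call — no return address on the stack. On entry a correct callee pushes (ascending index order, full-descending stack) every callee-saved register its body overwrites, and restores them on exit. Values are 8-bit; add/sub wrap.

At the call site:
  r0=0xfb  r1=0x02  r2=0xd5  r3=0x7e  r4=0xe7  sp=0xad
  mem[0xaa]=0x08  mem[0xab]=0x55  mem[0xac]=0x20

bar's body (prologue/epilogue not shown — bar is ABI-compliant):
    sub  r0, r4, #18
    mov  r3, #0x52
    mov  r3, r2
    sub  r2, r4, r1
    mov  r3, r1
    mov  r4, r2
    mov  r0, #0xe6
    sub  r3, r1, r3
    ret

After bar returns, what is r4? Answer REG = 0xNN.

REG = 0xe5

prologue: push r2 -> mem[0xac]=0xd5, sp=0xac
prologue: push r3 -> mem[0xab]=0x7e, sp=0xab
body[0] sub  r0, r4, #18 -> r0=0xd5
body[1] mov  r3, #0x52 -> r3=0x52
body[2] mov  r3, r2 -> r3=0xd5
body[3] sub  r2, r4, r1 -> r2=0xe5
body[4] mov  r3, r1 -> r3=0x02
body[5] mov  r4, r2 -> r4=0xe5
body[6] mov  r0, #0xe6 -> r0=0xe6
body[7] sub  r3, r1, r3 -> r3=0x00
epilogue: pop r3=0x7e, sp=0xac
epilogue: pop r2=0xd5, sp=0xad
r4 is caller-saved -> body value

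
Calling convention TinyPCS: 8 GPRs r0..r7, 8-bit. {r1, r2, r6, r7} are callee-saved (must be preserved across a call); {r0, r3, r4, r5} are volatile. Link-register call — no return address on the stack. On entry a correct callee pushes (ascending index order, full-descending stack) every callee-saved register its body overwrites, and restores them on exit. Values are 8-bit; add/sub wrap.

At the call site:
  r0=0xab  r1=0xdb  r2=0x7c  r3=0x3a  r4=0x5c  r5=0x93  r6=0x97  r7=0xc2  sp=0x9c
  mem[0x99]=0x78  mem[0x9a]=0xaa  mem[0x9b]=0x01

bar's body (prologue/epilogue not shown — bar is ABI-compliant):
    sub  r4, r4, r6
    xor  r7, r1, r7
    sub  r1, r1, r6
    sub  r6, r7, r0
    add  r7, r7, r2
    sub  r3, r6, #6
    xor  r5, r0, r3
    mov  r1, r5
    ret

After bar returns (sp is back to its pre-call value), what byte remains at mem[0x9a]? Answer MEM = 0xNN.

MEM = 0x97

prologue: push r1 → mem[0x9b]=0xdb, sp=0x9b
prologue: push r6 → mem[0x9a]=0x97, sp=0x9a
prologue: push r7 → mem[0x99]=0xc2, sp=0x99
body[0] sub  r4, r4, r6 → r4=0xc5
body[1] xor  r7, r1, r7 → r7=0x19
body[2] sub  r1, r1, r6 → r1=0x44
body[3] sub  r6, r7, r0 → r6=0x6e
body[4] add  r7, r7, r2 → r7=0x95
body[5] sub  r3, r6, #6 → r3=0x68
body[6] xor  r5, r0, r3 → r5=0xc3
body[7] mov  r1, r5 → r1=0xc3
epilogue: pop r7=0xc2, sp=0x9a
epilogue: pop r6=0x97, sp=0x9b
epilogue: pop r1=0xdb, sp=0x9c
prologue pushed ['r1', 'r6', 'r7'] at ['0x9b', '0x9a', '0x99']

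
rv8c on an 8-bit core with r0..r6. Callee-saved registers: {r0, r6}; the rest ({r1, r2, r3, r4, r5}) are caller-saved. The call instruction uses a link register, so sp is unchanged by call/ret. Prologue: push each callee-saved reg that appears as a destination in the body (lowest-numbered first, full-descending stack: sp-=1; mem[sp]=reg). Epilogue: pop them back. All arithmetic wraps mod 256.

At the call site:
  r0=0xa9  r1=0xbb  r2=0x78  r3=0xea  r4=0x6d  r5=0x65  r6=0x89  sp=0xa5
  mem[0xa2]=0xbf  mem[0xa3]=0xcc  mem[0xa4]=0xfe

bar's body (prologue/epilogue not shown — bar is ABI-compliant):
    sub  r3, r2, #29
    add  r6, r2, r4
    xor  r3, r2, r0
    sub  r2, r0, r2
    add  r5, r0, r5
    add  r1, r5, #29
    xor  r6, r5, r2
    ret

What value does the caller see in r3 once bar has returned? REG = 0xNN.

prologue: push r6 → mem[0xa4]=0x89, sp=0xa4
body[0] sub  r3, r2, #29 → r3=0x5b
body[1] add  r6, r2, r4 → r6=0xe5
body[2] xor  r3, r2, r0 → r3=0xd1
body[3] sub  r2, r0, r2 → r2=0x31
body[4] add  r5, r0, r5 → r5=0x0e
body[5] add  r1, r5, #29 → r1=0x2b
body[6] xor  r6, r5, r2 → r6=0x3f
epilogue: pop r6=0x89, sp=0xa5
r3 is caller-saved → body value

REG = 0xd1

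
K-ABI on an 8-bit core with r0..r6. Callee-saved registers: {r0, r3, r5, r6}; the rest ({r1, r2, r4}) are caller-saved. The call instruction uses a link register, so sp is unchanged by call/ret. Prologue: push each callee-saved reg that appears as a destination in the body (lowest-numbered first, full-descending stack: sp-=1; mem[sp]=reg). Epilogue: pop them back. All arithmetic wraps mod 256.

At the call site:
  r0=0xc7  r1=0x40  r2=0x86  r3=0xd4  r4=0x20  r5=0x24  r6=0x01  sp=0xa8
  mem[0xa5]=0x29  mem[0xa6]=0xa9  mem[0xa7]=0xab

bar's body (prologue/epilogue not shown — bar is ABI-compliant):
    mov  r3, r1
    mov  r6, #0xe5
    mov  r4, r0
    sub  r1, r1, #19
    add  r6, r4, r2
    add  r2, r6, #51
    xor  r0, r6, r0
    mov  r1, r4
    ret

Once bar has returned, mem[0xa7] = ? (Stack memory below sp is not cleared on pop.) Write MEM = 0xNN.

prologue: push r0 → mem[0xa7]=0xc7, sp=0xa7
prologue: push r3 → mem[0xa6]=0xd4, sp=0xa6
prologue: push r6 → mem[0xa5]=0x01, sp=0xa5
body[0] mov  r3, r1 → r3=0x40
body[1] mov  r6, #0xe5 → r6=0xe5
body[2] mov  r4, r0 → r4=0xc7
body[3] sub  r1, r1, #19 → r1=0x2d
body[4] add  r6, r4, r2 → r6=0x4d
body[5] add  r2, r6, #51 → r2=0x80
body[6] xor  r0, r6, r0 → r0=0x8a
body[7] mov  r1, r4 → r1=0xc7
epilogue: pop r6=0x01, sp=0xa6
epilogue: pop r3=0xd4, sp=0xa7
epilogue: pop r0=0xc7, sp=0xa8
prologue pushed ['r0', 'r3', 'r6'] at ['0xa7', '0xa6', '0xa5']

MEM = 0xc7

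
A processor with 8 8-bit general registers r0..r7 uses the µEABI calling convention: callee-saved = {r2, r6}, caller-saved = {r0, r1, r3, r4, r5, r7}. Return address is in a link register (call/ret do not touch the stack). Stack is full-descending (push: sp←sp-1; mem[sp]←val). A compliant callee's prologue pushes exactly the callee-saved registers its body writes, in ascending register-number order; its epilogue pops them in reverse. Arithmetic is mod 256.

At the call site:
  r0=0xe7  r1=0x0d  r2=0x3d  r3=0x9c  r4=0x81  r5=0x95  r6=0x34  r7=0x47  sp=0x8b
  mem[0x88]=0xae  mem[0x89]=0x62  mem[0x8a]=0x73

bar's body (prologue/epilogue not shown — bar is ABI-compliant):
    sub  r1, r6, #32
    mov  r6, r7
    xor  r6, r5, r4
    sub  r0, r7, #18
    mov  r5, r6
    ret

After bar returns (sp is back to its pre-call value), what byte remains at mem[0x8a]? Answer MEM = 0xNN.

prologue: push r6 → mem[0x8a]=0x34, sp=0x8a
body[0] sub  r1, r6, #32 → r1=0x14
body[1] mov  r6, r7 → r6=0x47
body[2] xor  r6, r5, r4 → r6=0x14
body[3] sub  r0, r7, #18 → r0=0x35
body[4] mov  r5, r6 → r5=0x14
epilogue: pop r6=0x34, sp=0x8b
prologue pushed ['r6'] at ['0x8a']

MEM = 0x34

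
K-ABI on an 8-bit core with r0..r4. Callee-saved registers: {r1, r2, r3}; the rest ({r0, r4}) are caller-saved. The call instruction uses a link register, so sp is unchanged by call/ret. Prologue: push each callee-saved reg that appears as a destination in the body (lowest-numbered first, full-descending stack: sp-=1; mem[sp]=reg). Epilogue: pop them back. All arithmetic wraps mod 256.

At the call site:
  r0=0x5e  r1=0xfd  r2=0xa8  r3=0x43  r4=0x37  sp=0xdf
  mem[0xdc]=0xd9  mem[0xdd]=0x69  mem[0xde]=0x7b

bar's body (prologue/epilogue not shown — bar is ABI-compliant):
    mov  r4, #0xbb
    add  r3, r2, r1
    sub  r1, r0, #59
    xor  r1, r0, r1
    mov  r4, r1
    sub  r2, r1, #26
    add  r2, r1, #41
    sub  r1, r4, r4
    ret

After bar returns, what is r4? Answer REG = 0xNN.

prologue: push r1 → mem[0xde]=0xfd, sp=0xde
prologue: push r2 → mem[0xdd]=0xa8, sp=0xdd
prologue: push r3 → mem[0xdc]=0x43, sp=0xdc
body[0] mov  r4, #0xbb → r4=0xbb
body[1] add  r3, r2, r1 → r3=0xa5
body[2] sub  r1, r0, #59 → r1=0x23
body[3] xor  r1, r0, r1 → r1=0x7d
body[4] mov  r4, r1 → r4=0x7d
body[5] sub  r2, r1, #26 → r2=0x63
body[6] add  r2, r1, #41 → r2=0xa6
body[7] sub  r1, r4, r4 → r1=0x00
epilogue: pop r3=0x43, sp=0xdd
epilogue: pop r2=0xa8, sp=0xde
epilogue: pop r1=0xfd, sp=0xdf
r4 is caller-saved → body value

REG = 0x7d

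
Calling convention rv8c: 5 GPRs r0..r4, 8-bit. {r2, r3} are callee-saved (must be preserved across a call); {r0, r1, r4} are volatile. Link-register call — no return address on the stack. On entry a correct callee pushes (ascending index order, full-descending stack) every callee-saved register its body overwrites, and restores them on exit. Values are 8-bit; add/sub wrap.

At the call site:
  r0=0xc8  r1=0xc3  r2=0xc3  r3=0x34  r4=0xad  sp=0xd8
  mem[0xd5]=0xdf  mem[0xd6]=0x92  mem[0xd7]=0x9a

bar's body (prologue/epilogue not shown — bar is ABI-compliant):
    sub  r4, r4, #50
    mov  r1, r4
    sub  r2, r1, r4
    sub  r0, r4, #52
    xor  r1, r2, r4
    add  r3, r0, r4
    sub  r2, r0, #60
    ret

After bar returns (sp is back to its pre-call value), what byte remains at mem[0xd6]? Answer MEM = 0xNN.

prologue: push r2 -> mem[0xd7]=0xc3, sp=0xd7
prologue: push r3 -> mem[0xd6]=0x34, sp=0xd6
body[0] sub  r4, r4, #50 -> r4=0x7b
body[1] mov  r1, r4 -> r1=0x7b
body[2] sub  r2, r1, r4 -> r2=0x00
body[3] sub  r0, r4, #52 -> r0=0x47
body[4] xor  r1, r2, r4 -> r1=0x7b
body[5] add  r3, r0, r4 -> r3=0xc2
body[6] sub  r2, r0, #60 -> r2=0x0b
epilogue: pop r3=0x34, sp=0xd7
epilogue: pop r2=0xc3, sp=0xd8
prologue pushed ['r2', 'r3'] at ['0xd7', '0xd6']

MEM = 0x34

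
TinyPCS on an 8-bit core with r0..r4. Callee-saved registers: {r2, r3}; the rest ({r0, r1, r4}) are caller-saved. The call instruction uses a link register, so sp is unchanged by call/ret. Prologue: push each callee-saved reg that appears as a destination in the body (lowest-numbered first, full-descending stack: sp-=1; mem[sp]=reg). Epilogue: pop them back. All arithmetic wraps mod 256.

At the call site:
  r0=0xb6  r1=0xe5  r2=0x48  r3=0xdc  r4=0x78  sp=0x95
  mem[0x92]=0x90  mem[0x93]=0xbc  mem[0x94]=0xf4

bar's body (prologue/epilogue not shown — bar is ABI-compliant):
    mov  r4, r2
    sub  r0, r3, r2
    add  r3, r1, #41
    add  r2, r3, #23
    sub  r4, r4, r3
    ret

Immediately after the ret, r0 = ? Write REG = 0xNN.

prologue: push r2 -> mem[0x94]=0x48, sp=0x94
prologue: push r3 -> mem[0x93]=0xdc, sp=0x93
body[0] mov  r4, r2 -> r4=0x48
body[1] sub  r0, r3, r2 -> r0=0x94
body[2] add  r3, r1, #41 -> r3=0x0e
body[3] add  r2, r3, #23 -> r2=0x25
body[4] sub  r4, r4, r3 -> r4=0x3a
epilogue: pop r3=0xdc, sp=0x94
epilogue: pop r2=0x48, sp=0x95
r0 is caller-saved -> body value

REG = 0x94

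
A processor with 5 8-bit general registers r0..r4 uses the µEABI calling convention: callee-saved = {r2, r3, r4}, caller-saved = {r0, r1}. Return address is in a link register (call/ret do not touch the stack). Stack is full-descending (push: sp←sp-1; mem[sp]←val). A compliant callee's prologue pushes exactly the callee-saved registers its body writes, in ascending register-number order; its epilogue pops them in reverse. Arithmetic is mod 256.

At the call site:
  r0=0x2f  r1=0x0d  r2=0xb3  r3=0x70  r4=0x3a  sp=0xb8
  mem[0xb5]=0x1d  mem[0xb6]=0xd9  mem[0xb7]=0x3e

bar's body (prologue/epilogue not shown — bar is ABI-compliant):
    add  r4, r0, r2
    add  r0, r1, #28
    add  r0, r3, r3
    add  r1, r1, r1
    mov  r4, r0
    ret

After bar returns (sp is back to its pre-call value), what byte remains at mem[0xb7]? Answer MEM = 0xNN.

MEM = 0x3a

prologue: push r4 → mem[0xb7]=0x3a, sp=0xb7
body[0] add  r4, r0, r2 → r4=0xe2
body[1] add  r0, r1, #28 → r0=0x29
body[2] add  r0, r3, r3 → r0=0xe0
body[3] add  r1, r1, r1 → r1=0x1a
body[4] mov  r4, r0 → r4=0xe0
epilogue: pop r4=0x3a, sp=0xb8
prologue pushed ['r4'] at ['0xb7']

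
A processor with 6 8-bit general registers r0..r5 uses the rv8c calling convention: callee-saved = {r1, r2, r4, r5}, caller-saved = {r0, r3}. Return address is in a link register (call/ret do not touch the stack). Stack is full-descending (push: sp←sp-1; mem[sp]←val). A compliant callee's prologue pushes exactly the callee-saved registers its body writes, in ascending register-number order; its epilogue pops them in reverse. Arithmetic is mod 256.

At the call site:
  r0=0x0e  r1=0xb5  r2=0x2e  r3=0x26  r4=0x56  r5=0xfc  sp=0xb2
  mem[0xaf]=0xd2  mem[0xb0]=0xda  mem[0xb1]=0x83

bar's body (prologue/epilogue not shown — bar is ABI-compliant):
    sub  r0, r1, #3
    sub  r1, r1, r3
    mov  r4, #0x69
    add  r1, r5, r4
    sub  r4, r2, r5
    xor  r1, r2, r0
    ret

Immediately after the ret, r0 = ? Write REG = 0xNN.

REG = 0xb2

prologue: push r1 -> mem[0xb1]=0xb5, sp=0xb1
prologue: push r4 -> mem[0xb0]=0x56, sp=0xb0
body[0] sub  r0, r1, #3 -> r0=0xb2
body[1] sub  r1, r1, r3 -> r1=0x8f
body[2] mov  r4, #0x69 -> r4=0x69
body[3] add  r1, r5, r4 -> r1=0x65
body[4] sub  r4, r2, r5 -> r4=0x32
body[5] xor  r1, r2, r0 -> r1=0x9c
epilogue: pop r4=0x56, sp=0xb1
epilogue: pop r1=0xb5, sp=0xb2
r0 is caller-saved -> body value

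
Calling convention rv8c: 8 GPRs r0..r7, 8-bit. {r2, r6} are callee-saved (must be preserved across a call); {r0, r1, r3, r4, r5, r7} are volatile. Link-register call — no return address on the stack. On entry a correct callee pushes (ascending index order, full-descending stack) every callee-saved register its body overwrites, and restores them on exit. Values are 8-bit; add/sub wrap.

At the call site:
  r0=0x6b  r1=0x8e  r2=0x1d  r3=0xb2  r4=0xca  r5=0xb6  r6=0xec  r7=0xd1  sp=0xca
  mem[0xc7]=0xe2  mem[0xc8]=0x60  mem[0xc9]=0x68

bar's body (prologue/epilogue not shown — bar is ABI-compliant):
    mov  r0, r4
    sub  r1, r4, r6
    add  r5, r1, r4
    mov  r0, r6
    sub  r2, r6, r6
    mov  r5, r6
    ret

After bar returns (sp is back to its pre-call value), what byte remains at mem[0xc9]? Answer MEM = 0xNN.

prologue: push r2 -> mem[0xc9]=0x1d, sp=0xc9
body[0] mov  r0, r4 -> r0=0xca
body[1] sub  r1, r4, r6 -> r1=0xde
body[2] add  r5, r1, r4 -> r5=0xa8
body[3] mov  r0, r6 -> r0=0xec
body[4] sub  r2, r6, r6 -> r2=0x00
body[5] mov  r5, r6 -> r5=0xec
epilogue: pop r2=0x1d, sp=0xca
prologue pushed ['r2'] at ['0xc9']

MEM = 0x1d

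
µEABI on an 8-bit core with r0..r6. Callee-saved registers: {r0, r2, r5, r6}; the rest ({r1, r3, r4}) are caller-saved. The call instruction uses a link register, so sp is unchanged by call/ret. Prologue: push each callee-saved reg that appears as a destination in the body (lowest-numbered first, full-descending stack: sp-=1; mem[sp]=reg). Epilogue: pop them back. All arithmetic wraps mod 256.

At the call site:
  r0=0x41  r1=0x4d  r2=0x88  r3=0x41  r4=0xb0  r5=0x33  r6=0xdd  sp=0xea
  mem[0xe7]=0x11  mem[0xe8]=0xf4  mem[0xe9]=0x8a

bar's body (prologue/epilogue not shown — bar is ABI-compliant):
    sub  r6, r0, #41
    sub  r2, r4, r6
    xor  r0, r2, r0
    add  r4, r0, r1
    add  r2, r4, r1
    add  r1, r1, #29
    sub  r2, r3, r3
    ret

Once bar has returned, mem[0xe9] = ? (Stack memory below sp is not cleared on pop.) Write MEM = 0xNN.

prologue: push r0 → mem[0xe9]=0x41, sp=0xe9
prologue: push r2 → mem[0xe8]=0x88, sp=0xe8
prologue: push r6 → mem[0xe7]=0xdd, sp=0xe7
body[0] sub  r6, r0, #41 → r6=0x18
body[1] sub  r2, r4, r6 → r2=0x98
body[2] xor  r0, r2, r0 → r0=0xd9
body[3] add  r4, r0, r1 → r4=0x26
body[4] add  r2, r4, r1 → r2=0x73
body[5] add  r1, r1, #29 → r1=0x6a
body[6] sub  r2, r3, r3 → r2=0x00
epilogue: pop r6=0xdd, sp=0xe8
epilogue: pop r2=0x88, sp=0xe9
epilogue: pop r0=0x41, sp=0xea
prologue pushed ['r0', 'r2', 'r6'] at ['0xe9', '0xe8', '0xe7']

MEM = 0x41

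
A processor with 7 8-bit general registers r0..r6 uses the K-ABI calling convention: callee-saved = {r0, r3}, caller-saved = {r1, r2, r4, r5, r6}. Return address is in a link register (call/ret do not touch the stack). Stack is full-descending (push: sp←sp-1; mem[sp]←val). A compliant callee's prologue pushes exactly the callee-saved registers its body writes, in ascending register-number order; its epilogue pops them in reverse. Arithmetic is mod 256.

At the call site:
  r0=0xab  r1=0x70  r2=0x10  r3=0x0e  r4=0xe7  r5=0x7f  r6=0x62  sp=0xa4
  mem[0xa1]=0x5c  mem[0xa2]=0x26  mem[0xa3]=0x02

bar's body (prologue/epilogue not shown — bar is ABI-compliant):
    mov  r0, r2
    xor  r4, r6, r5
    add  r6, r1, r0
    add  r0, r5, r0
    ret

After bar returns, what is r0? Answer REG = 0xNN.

REG = 0xab

prologue: push r0 -> mem[0xa3]=0xab, sp=0xa3
body[0] mov  r0, r2 -> r0=0x10
body[1] xor  r4, r6, r5 -> r4=0x1d
body[2] add  r6, r1, r0 -> r6=0x80
body[3] add  r0, r5, r0 -> r0=0x8f
epilogue: pop r0=0xab, sp=0xa4
r0 is callee-saved -> restored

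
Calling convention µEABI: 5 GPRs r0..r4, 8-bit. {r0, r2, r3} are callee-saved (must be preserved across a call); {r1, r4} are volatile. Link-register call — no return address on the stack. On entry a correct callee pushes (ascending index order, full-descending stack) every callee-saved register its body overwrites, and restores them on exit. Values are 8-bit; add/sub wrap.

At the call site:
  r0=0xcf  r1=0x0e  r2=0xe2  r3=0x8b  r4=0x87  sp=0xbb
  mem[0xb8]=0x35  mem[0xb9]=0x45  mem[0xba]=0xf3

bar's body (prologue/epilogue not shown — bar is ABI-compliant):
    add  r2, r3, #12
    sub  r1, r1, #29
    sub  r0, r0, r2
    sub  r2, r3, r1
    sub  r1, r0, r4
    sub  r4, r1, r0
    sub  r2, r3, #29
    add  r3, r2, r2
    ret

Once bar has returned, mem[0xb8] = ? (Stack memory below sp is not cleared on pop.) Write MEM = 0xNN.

prologue: push r0 → mem[0xba]=0xcf, sp=0xba
prologue: push r2 → mem[0xb9]=0xe2, sp=0xb9
prologue: push r3 → mem[0xb8]=0x8b, sp=0xb8
body[0] add  r2, r3, #12 → r2=0x97
body[1] sub  r1, r1, #29 → r1=0xf1
body[2] sub  r0, r0, r2 → r0=0x38
body[3] sub  r2, r3, r1 → r2=0x9a
body[4] sub  r1, r0, r4 → r1=0xb1
body[5] sub  r4, r1, r0 → r4=0x79
body[6] sub  r2, r3, #29 → r2=0x6e
body[7] add  r3, r2, r2 → r3=0xdc
epilogue: pop r3=0x8b, sp=0xb9
epilogue: pop r2=0xe2, sp=0xba
epilogue: pop r0=0xcf, sp=0xbb
prologue pushed ['r0', 'r2', 'r3'] at ['0xba', '0xb9', '0xb8']

MEM = 0x8b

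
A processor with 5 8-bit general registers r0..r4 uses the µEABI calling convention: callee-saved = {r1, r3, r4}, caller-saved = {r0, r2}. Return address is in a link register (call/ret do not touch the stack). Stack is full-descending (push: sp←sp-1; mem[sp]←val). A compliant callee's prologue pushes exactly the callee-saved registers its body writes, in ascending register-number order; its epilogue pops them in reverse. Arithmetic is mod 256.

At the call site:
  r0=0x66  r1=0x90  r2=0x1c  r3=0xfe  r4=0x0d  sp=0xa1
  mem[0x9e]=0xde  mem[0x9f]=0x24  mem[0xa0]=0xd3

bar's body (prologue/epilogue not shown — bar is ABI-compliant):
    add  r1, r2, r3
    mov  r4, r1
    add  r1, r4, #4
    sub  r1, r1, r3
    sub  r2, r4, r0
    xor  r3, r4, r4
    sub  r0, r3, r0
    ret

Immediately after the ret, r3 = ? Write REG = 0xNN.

REG = 0xfe

prologue: push r1 → mem[0xa0]=0x90, sp=0xa0
prologue: push r3 → mem[0x9f]=0xfe, sp=0x9f
prologue: push r4 → mem[0x9e]=0x0d, sp=0x9e
body[0] add  r1, r2, r3 → r1=0x1a
body[1] mov  r4, r1 → r4=0x1a
body[2] add  r1, r4, #4 → r1=0x1e
body[3] sub  r1, r1, r3 → r1=0x20
body[4] sub  r2, r4, r0 → r2=0xb4
body[5] xor  r3, r4, r4 → r3=0x00
body[6] sub  r0, r3, r0 → r0=0x9a
epilogue: pop r4=0x0d, sp=0x9f
epilogue: pop r3=0xfe, sp=0xa0
epilogue: pop r1=0x90, sp=0xa1
r3 is callee-saved → restored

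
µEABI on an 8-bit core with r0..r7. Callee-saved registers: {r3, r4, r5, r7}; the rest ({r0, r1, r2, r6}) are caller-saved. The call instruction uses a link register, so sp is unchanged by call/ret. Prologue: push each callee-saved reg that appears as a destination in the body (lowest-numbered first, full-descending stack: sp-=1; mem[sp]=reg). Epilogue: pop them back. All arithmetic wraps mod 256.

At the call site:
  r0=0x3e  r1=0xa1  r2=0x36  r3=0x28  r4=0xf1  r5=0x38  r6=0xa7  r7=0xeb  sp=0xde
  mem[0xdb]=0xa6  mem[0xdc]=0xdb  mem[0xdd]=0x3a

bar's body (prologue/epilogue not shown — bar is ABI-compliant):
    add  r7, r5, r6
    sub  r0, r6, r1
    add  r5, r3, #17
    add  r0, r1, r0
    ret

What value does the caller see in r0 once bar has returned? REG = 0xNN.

REG = 0xa7

prologue: push r5 -> mem[0xdd]=0x38, sp=0xdd
prologue: push r7 -> mem[0xdc]=0xeb, sp=0xdc
body[0] add  r7, r5, r6 -> r7=0xdf
body[1] sub  r0, r6, r1 -> r0=0x06
body[2] add  r5, r3, #17 -> r5=0x39
body[3] add  r0, r1, r0 -> r0=0xa7
epilogue: pop r7=0xeb, sp=0xdd
epilogue: pop r5=0x38, sp=0xde
r0 is caller-saved -> body value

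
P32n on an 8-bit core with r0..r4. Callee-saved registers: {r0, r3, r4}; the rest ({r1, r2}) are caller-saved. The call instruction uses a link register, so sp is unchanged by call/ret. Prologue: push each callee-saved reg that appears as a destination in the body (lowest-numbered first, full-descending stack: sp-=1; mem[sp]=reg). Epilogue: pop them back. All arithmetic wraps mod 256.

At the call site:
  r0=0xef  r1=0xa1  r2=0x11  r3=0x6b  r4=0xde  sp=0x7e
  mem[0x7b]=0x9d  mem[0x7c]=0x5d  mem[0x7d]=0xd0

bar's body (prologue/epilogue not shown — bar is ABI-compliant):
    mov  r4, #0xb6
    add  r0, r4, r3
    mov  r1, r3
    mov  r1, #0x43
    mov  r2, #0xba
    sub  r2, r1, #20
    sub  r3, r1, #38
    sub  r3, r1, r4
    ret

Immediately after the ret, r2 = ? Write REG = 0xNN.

REG = 0x2f

prologue: push r0 -> mem[0x7d]=0xef, sp=0x7d
prologue: push r3 -> mem[0x7c]=0x6b, sp=0x7c
prologue: push r4 -> mem[0x7b]=0xde, sp=0x7b
body[0] mov  r4, #0xb6 -> r4=0xb6
body[1] add  r0, r4, r3 -> r0=0x21
body[2] mov  r1, r3 -> r1=0x6b
body[3] mov  r1, #0x43 -> r1=0x43
body[4] mov  r2, #0xba -> r2=0xba
body[5] sub  r2, r1, #20 -> r2=0x2f
body[6] sub  r3, r1, #38 -> r3=0x1d
body[7] sub  r3, r1, r4 -> r3=0x8d
epilogue: pop r4=0xde, sp=0x7c
epilogue: pop r3=0x6b, sp=0x7d
epilogue: pop r0=0xef, sp=0x7e
r2 is caller-saved -> body value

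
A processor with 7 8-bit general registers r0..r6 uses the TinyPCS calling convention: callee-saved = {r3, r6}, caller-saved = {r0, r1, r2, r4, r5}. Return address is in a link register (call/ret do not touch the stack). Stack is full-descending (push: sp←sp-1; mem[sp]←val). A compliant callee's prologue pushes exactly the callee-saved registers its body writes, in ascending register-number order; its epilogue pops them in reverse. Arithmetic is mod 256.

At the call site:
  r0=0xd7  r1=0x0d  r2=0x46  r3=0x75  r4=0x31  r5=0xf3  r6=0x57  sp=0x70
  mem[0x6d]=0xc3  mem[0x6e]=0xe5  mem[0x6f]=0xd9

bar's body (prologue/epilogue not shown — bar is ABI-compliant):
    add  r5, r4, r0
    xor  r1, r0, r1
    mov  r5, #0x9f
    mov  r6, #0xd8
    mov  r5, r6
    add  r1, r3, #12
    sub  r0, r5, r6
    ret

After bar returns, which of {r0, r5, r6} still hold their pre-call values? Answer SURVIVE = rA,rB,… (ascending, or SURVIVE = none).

prologue: push r6 -> mem[0x6f]=0x57, sp=0x6f
body[0] add  r5, r4, r0 -> r5=0x08
body[1] xor  r1, r0, r1 -> r1=0xda
body[2] mov  r5, #0x9f -> r5=0x9f
body[3] mov  r6, #0xd8 -> r6=0xd8
body[4] mov  r5, r6 -> r5=0xd8
body[5] add  r1, r3, #12 -> r1=0x81
body[6] sub  r0, r5, r6 -> r0=0x00
epilogue: pop r6=0x57, sp=0x70
r0: caller-saved, written=True
r5: caller-saved, written=True
r6: callee-saved, written=True

SURVIVE = r6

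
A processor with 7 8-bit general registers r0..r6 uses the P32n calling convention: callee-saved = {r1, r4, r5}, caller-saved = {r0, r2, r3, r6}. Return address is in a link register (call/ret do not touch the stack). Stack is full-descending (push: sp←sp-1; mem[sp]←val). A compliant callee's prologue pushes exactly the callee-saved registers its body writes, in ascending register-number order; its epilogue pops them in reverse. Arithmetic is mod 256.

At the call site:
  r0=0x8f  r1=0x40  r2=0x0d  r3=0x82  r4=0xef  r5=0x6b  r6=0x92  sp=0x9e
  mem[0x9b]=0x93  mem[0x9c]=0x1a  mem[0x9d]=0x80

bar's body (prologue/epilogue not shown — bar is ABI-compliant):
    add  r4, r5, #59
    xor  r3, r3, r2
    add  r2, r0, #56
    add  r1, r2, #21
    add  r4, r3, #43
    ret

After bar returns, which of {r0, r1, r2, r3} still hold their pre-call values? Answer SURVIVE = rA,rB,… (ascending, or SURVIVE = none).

prologue: push r1 -> mem[0x9d]=0x40, sp=0x9d
prologue: push r4 -> mem[0x9c]=0xef, sp=0x9c
body[0] add  r4, r5, #59 -> r4=0xa6
body[1] xor  r3, r3, r2 -> r3=0x8f
body[2] add  r2, r0, #56 -> r2=0xc7
body[3] add  r1, r2, #21 -> r1=0xdc
body[4] add  r4, r3, #43 -> r4=0xba
epilogue: pop r4=0xef, sp=0x9d
epilogue: pop r1=0x40, sp=0x9e
r0: caller-saved, written=False
r1: callee-saved, written=True
r2: caller-saved, written=True
r3: caller-saved, written=True

SURVIVE = r0,r1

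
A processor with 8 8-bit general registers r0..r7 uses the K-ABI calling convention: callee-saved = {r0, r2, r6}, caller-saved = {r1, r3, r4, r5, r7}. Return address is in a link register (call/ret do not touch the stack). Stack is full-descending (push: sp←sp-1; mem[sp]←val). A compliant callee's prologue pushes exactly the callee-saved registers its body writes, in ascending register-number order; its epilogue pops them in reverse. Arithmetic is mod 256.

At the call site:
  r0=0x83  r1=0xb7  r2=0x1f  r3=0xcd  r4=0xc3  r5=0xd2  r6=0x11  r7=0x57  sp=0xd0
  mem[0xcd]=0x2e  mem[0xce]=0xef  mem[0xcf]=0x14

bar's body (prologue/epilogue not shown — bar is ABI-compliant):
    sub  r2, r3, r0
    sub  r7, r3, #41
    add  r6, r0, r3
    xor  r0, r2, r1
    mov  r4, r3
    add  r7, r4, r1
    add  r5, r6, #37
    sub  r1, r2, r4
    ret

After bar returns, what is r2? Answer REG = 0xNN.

prologue: push r0 → mem[0xcf]=0x83, sp=0xcf
prologue: push r2 → mem[0xce]=0x1f, sp=0xce
prologue: push r6 → mem[0xcd]=0x11, sp=0xcd
body[0] sub  r2, r3, r0 → r2=0x4a
body[1] sub  r7, r3, #41 → r7=0xa4
body[2] add  r6, r0, r3 → r6=0x50
body[3] xor  r0, r2, r1 → r0=0xfd
body[4] mov  r4, r3 → r4=0xcd
body[5] add  r7, r4, r1 → r7=0x84
body[6] add  r5, r6, #37 → r5=0x75
body[7] sub  r1, r2, r4 → r1=0x7d
epilogue: pop r6=0x11, sp=0xce
epilogue: pop r2=0x1f, sp=0xcf
epilogue: pop r0=0x83, sp=0xd0
r2 is callee-saved → restored

REG = 0x1f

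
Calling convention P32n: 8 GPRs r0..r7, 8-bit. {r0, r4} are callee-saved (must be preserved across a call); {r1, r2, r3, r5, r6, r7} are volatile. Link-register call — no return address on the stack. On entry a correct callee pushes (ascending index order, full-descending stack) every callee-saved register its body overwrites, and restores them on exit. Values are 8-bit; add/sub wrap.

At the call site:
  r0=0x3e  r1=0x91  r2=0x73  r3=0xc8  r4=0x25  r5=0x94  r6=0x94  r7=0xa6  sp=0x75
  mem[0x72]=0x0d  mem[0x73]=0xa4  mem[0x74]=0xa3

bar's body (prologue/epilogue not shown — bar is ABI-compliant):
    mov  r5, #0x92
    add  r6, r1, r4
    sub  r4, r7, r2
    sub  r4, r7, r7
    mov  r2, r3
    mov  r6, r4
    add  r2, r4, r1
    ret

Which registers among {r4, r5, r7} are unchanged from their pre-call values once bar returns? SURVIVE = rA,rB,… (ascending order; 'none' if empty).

SURVIVE = r4,r7

prologue: push r4 → mem[0x74]=0x25, sp=0x74
body[0] mov  r5, #0x92 → r5=0x92
body[1] add  r6, r1, r4 → r6=0xb6
body[2] sub  r4, r7, r2 → r4=0x33
body[3] sub  r4, r7, r7 → r4=0x00
body[4] mov  r2, r3 → r2=0xc8
body[5] mov  r6, r4 → r6=0x00
body[6] add  r2, r4, r1 → r2=0x91
epilogue: pop r4=0x25, sp=0x75
r4: callee-saved, written=True
r5: caller-saved, written=True
r7: caller-saved, written=False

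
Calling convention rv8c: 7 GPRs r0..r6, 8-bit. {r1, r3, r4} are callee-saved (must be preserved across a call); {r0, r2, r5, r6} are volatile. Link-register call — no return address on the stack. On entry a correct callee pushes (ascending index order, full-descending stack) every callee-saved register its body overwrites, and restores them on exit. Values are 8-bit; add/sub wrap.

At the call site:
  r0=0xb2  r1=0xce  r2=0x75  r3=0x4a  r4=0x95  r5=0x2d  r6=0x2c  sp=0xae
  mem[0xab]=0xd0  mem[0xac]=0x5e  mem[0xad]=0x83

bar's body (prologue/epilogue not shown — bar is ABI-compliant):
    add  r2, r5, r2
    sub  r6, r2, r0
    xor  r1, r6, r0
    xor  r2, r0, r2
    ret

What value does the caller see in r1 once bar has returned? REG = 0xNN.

prologue: push r1 → mem[0xad]=0xce, sp=0xad
body[0] add  r2, r5, r2 → r2=0xa2
body[1] sub  r6, r2, r0 → r6=0xf0
body[2] xor  r1, r6, r0 → r1=0x42
body[3] xor  r2, r0, r2 → r2=0x10
epilogue: pop r1=0xce, sp=0xae
r1 is callee-saved → restored

REG = 0xce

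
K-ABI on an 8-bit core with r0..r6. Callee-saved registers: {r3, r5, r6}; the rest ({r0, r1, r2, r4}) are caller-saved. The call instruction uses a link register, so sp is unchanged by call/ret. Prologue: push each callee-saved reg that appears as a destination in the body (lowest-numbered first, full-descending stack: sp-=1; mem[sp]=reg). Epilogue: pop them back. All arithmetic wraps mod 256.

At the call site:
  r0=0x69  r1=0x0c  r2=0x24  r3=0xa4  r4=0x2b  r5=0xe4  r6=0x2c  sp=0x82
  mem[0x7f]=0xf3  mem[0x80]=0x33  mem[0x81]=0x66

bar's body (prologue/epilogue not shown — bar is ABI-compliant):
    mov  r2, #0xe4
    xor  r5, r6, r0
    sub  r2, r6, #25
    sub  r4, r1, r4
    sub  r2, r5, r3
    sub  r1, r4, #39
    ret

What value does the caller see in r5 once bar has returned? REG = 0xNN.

prologue: push r5 -> mem[0x81]=0xe4, sp=0x81
body[0] mov  r2, #0xe4 -> r2=0xe4
body[1] xor  r5, r6, r0 -> r5=0x45
body[2] sub  r2, r6, #25 -> r2=0x13
body[3] sub  r4, r1, r4 -> r4=0xe1
body[4] sub  r2, r5, r3 -> r2=0xa1
body[5] sub  r1, r4, #39 -> r1=0xba
epilogue: pop r5=0xe4, sp=0x82
r5 is callee-saved -> restored

REG = 0xe4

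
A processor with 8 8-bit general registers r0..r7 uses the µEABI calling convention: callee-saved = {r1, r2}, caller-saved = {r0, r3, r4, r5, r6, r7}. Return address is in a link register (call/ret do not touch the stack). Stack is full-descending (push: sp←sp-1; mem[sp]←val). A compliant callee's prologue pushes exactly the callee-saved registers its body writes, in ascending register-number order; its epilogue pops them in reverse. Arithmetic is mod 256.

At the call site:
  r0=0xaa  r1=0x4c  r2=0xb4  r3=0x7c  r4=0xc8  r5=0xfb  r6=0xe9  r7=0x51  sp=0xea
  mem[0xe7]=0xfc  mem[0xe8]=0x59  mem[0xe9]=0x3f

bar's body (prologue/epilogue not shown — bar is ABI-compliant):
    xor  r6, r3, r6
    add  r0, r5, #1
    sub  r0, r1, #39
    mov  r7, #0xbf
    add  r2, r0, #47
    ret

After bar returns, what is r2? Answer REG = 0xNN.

prologue: push r2 -> mem[0xe9]=0xb4, sp=0xe9
body[0] xor  r6, r3, r6 -> r6=0x95
body[1] add  r0, r5, #1 -> r0=0xfc
body[2] sub  r0, r1, #39 -> r0=0x25
body[3] mov  r7, #0xbf -> r7=0xbf
body[4] add  r2, r0, #47 -> r2=0x54
epilogue: pop r2=0xb4, sp=0xea
r2 is callee-saved -> restored

REG = 0xb4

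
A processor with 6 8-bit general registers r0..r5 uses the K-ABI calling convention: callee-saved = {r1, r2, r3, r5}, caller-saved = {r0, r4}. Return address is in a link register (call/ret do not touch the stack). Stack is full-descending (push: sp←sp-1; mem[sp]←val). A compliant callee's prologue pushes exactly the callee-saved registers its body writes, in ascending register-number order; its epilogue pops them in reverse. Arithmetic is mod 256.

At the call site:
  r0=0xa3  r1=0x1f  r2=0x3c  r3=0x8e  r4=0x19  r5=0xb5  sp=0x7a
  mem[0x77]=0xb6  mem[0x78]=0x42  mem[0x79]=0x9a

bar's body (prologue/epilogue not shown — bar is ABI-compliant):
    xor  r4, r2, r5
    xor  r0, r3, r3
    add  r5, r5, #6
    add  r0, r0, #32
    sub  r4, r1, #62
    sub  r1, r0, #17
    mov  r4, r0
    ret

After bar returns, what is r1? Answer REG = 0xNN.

prologue: push r1 → mem[0x79]=0x1f, sp=0x79
prologue: push r5 → mem[0x78]=0xb5, sp=0x78
body[0] xor  r4, r2, r5 → r4=0x89
body[1] xor  r0, r3, r3 → r0=0x00
body[2] add  r5, r5, #6 → r5=0xbb
body[3] add  r0, r0, #32 → r0=0x20
body[4] sub  r4, r1, #62 → r4=0xe1
body[5] sub  r1, r0, #17 → r1=0x0f
body[6] mov  r4, r0 → r4=0x20
epilogue: pop r5=0xb5, sp=0x79
epilogue: pop r1=0x1f, sp=0x7a
r1 is callee-saved → restored

REG = 0x1f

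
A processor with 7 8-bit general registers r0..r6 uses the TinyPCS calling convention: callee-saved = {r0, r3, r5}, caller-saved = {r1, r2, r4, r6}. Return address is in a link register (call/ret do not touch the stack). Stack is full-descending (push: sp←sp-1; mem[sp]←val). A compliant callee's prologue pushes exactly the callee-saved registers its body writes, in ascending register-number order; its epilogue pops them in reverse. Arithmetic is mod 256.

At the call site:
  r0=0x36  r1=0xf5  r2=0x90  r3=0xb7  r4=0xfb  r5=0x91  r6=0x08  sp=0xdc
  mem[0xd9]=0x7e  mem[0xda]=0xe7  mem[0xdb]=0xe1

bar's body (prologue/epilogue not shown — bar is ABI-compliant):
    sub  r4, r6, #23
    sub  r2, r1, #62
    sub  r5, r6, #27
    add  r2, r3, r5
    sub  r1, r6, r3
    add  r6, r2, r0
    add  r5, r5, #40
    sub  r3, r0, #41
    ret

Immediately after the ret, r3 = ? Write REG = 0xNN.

REG = 0xb7

prologue: push r3 -> mem[0xdb]=0xb7, sp=0xdb
prologue: push r5 -> mem[0xda]=0x91, sp=0xda
body[0] sub  r4, r6, #23 -> r4=0xf1
body[1] sub  r2, r1, #62 -> r2=0xb7
body[2] sub  r5, r6, #27 -> r5=0xed
body[3] add  r2, r3, r5 -> r2=0xa4
body[4] sub  r1, r6, r3 -> r1=0x51
body[5] add  r6, r2, r0 -> r6=0xda
body[6] add  r5, r5, #40 -> r5=0x15
body[7] sub  r3, r0, #41 -> r3=0x0d
epilogue: pop r5=0x91, sp=0xdb
epilogue: pop r3=0xb7, sp=0xdc
r3 is callee-saved -> restored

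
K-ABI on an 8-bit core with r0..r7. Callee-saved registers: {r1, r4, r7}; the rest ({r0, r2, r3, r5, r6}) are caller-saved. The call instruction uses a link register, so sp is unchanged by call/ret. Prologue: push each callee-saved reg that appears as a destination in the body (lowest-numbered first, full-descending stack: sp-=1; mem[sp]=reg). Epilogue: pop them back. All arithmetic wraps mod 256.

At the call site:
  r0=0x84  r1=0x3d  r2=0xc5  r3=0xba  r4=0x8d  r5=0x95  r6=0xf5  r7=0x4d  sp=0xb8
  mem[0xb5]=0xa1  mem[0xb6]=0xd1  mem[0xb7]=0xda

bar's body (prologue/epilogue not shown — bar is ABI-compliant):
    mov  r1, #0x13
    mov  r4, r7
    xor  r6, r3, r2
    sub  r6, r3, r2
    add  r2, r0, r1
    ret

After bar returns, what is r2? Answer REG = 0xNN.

prologue: push r1 → mem[0xb7]=0x3d, sp=0xb7
prologue: push r4 → mem[0xb6]=0x8d, sp=0xb6
body[0] mov  r1, #0x13 → r1=0x13
body[1] mov  r4, r7 → r4=0x4d
body[2] xor  r6, r3, r2 → r6=0x7f
body[3] sub  r6, r3, r2 → r6=0xf5
body[4] add  r2, r0, r1 → r2=0x97
epilogue: pop r4=0x8d, sp=0xb7
epilogue: pop r1=0x3d, sp=0xb8
r2 is caller-saved → body value

REG = 0x97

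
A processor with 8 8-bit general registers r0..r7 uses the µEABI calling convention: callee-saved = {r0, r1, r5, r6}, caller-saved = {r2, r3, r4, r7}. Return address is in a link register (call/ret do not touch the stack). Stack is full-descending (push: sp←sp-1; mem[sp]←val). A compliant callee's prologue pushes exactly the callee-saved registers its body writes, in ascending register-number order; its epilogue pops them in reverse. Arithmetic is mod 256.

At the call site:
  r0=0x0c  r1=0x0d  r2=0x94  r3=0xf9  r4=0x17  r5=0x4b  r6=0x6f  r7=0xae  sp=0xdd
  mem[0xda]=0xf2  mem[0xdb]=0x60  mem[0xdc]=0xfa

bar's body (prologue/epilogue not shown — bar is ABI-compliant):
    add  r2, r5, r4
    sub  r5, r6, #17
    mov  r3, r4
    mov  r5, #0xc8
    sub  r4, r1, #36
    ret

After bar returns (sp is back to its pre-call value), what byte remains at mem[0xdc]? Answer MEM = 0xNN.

prologue: push r5 -> mem[0xdc]=0x4b, sp=0xdc
body[0] add  r2, r5, r4 -> r2=0x62
body[1] sub  r5, r6, #17 -> r5=0x5e
body[2] mov  r3, r4 -> r3=0x17
body[3] mov  r5, #0xc8 -> r5=0xc8
body[4] sub  r4, r1, #36 -> r4=0xe9
epilogue: pop r5=0x4b, sp=0xdd
prologue pushed ['r5'] at ['0xdc']

MEM = 0x4b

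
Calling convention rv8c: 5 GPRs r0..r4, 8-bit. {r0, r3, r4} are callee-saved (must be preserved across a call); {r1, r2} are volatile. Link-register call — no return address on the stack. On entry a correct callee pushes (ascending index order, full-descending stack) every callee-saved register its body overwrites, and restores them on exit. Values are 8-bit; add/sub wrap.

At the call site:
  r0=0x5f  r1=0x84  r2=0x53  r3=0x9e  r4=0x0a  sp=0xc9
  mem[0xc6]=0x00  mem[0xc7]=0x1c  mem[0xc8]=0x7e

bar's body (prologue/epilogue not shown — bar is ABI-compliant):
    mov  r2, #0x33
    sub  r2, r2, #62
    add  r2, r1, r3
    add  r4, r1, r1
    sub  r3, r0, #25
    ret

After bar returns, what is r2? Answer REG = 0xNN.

REG = 0x22

prologue: push r3 → mem[0xc8]=0x9e, sp=0xc8
prologue: push r4 → mem[0xc7]=0x0a, sp=0xc7
body[0] mov  r2, #0x33 → r2=0x33
body[1] sub  r2, r2, #62 → r2=0xf5
body[2] add  r2, r1, r3 → r2=0x22
body[3] add  r4, r1, r1 → r4=0x08
body[4] sub  r3, r0, #25 → r3=0x46
epilogue: pop r4=0x0a, sp=0xc8
epilogue: pop r3=0x9e, sp=0xc9
r2 is caller-saved → body value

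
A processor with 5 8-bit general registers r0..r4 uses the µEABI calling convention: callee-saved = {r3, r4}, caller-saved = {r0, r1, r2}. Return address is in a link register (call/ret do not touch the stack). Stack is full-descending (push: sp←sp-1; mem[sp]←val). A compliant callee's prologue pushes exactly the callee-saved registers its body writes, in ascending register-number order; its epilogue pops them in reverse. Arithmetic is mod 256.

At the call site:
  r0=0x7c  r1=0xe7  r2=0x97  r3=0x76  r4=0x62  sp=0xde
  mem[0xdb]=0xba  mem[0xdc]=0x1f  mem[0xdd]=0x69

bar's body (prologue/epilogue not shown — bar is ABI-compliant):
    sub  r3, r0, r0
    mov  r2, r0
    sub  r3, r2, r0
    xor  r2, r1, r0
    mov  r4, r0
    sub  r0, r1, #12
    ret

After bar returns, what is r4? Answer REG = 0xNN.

REG = 0x62

prologue: push r3 -> mem[0xdd]=0x76, sp=0xdd
prologue: push r4 -> mem[0xdc]=0x62, sp=0xdc
body[0] sub  r3, r0, r0 -> r3=0x00
body[1] mov  r2, r0 -> r2=0x7c
body[2] sub  r3, r2, r0 -> r3=0x00
body[3] xor  r2, r1, r0 -> r2=0x9b
body[4] mov  r4, r0 -> r4=0x7c
body[5] sub  r0, r1, #12 -> r0=0xdb
epilogue: pop r4=0x62, sp=0xdd
epilogue: pop r3=0x76, sp=0xde
r4 is callee-saved -> restored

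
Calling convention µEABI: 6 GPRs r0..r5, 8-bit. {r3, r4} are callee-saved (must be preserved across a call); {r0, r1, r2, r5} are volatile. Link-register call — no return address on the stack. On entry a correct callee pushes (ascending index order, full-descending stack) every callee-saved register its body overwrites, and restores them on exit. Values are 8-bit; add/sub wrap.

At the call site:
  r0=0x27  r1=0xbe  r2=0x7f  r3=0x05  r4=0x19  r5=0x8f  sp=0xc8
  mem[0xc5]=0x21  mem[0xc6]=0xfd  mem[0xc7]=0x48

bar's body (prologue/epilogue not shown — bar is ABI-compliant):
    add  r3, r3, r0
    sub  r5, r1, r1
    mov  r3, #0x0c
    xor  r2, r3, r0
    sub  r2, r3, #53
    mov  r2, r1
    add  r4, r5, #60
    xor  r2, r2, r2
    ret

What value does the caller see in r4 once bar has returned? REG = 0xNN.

prologue: push r3 → mem[0xc7]=0x05, sp=0xc7
prologue: push r4 → mem[0xc6]=0x19, sp=0xc6
body[0] add  r3, r3, r0 → r3=0x2c
body[1] sub  r5, r1, r1 → r5=0x00
body[2] mov  r3, #0x0c → r3=0x0c
body[3] xor  r2, r3, r0 → r2=0x2b
body[4] sub  r2, r3, #53 → r2=0xd7
body[5] mov  r2, r1 → r2=0xbe
body[6] add  r4, r5, #60 → r4=0x3c
body[7] xor  r2, r2, r2 → r2=0x00
epilogue: pop r4=0x19, sp=0xc7
epilogue: pop r3=0x05, sp=0xc8
r4 is callee-saved → restored

REG = 0x19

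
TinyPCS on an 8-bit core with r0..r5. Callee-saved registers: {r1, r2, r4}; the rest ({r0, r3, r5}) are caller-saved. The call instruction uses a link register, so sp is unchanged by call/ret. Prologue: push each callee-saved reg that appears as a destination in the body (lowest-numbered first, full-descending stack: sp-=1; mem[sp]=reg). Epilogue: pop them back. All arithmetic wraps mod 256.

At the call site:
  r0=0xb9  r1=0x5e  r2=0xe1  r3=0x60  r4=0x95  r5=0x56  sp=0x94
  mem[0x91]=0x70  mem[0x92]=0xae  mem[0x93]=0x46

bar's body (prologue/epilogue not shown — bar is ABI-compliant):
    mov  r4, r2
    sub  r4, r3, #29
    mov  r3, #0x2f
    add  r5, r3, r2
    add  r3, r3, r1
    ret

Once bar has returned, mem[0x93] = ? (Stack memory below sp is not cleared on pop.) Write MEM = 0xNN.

prologue: push r4 → mem[0x93]=0x95, sp=0x93
body[0] mov  r4, r2 → r4=0xe1
body[1] sub  r4, r3, #29 → r4=0x43
body[2] mov  r3, #0x2f → r3=0x2f
body[3] add  r5, r3, r2 → r5=0x10
body[4] add  r3, r3, r1 → r3=0x8d
epilogue: pop r4=0x95, sp=0x94
prologue pushed ['r4'] at ['0x93']

MEM = 0x95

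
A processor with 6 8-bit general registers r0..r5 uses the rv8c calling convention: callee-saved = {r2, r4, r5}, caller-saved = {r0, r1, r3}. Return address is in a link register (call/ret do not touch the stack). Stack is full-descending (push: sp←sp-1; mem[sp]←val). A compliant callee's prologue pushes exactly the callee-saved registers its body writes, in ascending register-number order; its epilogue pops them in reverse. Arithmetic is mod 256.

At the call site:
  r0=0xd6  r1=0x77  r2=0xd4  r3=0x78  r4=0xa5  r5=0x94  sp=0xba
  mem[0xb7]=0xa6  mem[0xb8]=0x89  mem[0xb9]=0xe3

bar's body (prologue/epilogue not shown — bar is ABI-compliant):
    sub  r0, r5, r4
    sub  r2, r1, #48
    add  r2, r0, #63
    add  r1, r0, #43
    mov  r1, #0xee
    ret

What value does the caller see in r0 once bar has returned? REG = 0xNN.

prologue: push r2 → mem[0xb9]=0xd4, sp=0xb9
body[0] sub  r0, r5, r4 → r0=0xef
body[1] sub  r2, r1, #48 → r2=0x47
body[2] add  r2, r0, #63 → r2=0x2e
body[3] add  r1, r0, #43 → r1=0x1a
body[4] mov  r1, #0xee → r1=0xee
epilogue: pop r2=0xd4, sp=0xba
r0 is caller-saved → body value

REG = 0xef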